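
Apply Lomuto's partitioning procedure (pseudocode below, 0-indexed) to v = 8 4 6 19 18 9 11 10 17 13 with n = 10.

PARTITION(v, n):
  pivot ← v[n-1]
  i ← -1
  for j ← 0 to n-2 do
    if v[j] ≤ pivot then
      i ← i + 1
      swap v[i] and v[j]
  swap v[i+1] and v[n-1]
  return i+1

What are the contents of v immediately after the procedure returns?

pivot = v[9] = 13; i = -1
j=0: v[0]=8 ≤ 13 → i=0, swap v[0],v[0] (no change) → 8 4 6 19 18 9 11 10 17 13
j=1: v[1]=4 ≤ 13 → i=1, swap v[1],v[1] (no change) → 8 4 6 19 18 9 11 10 17 13
j=2: v[2]=6 ≤ 13 → i=2, swap v[2],v[2] (no change) → 8 4 6 19 18 9 11 10 17 13
j=3: v[3]=19 > 13 → no swap
j=4: v[4]=18 > 13 → no swap
j=5: v[5]=9 ≤ 13 → i=3, swap v[3],v[5] → 8 4 6 9 18 19 11 10 17 13
j=6: v[6]=11 ≤ 13 → i=4, swap v[4],v[6] → 8 4 6 9 11 19 18 10 17 13
j=7: v[7]=10 ≤ 13 → i=5, swap v[5],v[7] → 8 4 6 9 11 10 18 19 17 13
j=8: v[8]=17 > 13 → no swap
final swap v[6],v[9] → 8 4 6 9 11 10 13 19 17 18; return 6

8 4 6 9 11 10 13 19 17 18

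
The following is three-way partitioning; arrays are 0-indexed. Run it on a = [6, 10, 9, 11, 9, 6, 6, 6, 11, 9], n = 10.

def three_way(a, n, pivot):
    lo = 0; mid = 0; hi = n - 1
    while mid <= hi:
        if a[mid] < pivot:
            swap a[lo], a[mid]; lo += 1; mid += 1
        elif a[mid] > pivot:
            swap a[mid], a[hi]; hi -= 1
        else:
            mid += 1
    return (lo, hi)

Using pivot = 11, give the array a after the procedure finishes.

lo=0 mid=0 hi=9
6<11: swap(0,0), lo=1 mid=1 ⇒ [6, 10, 9, 11, 9, 6, 6, 6, 11, 9]
10<11: swap(1,1), lo=2 mid=2 ⇒ [6, 10, 9, 11, 9, 6, 6, 6, 11, 9]
9<11: swap(2,2), lo=3 mid=3 ⇒ [6, 10, 9, 11, 9, 6, 6, 6, 11, 9]
11=11: mid=4
9<11: swap(3,4), lo=4 mid=5 ⇒ [6, 10, 9, 9, 11, 6, 6, 6, 11, 9]
6<11: swap(4,5), lo=5 mid=6 ⇒ [6, 10, 9, 9, 6, 11, 6, 6, 11, 9]
6<11: swap(5,6), lo=6 mid=7 ⇒ [6, 10, 9, 9, 6, 6, 11, 6, 11, 9]
6<11: swap(6,7), lo=7 mid=8 ⇒ [6, 10, 9, 9, 6, 6, 6, 11, 11, 9]
11=11: mid=9
9<11: swap(7,9), lo=8 mid=10 ⇒ [6, 10, 9, 9, 6, 6, 6, 9, 11, 11]
done. lo=8 hi=9; a=[6, 10, 9, 9, 6, 6, 6, 9, 11, 11]

[6, 10, 9, 9, 6, 6, 6, 9, 11, 11]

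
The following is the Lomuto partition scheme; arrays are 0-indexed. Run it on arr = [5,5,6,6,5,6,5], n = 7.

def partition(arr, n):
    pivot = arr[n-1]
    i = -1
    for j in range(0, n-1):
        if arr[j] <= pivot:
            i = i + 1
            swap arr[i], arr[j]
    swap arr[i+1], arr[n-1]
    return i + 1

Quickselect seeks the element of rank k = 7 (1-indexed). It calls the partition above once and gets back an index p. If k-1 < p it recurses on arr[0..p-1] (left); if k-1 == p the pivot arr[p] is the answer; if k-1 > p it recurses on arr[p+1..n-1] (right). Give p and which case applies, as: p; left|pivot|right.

3; right

pivot=5, i=-1
j=0: 5≤5, i=0, swap(0,0) ⇒ [5,5,6,6,5,6,5]
j=1: 5≤5, i=1, swap(1,1) ⇒ [5,5,6,6,5,6,5]
j=2: 6>5, skip
j=3: 6>5, skip
j=4: 5≤5, i=2, swap(2,4) ⇒ [5,5,5,6,6,6,5]
j=5: 6>5, skip
swap(3,6) ⇒ [5,5,5,5,6,6,6]; return 3
p = 3; k-1 = 6 > 3 ⇒ right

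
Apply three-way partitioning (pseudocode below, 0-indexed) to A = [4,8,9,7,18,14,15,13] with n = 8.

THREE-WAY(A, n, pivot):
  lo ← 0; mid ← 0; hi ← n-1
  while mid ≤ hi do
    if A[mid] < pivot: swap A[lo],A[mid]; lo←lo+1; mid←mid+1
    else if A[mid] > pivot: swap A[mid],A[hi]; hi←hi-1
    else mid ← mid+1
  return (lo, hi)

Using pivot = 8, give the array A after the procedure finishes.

pivot = 8; lo=0, mid=0, hi=7
A[mid]=4<8: swap A[0],A[0]; lo=1,mid=1 → [4,8,9,7,18,14,15,13]
A[mid]=8=8: mid=2
A[mid]=9>8: swap A[2],A[7]; hi=6 → [4,8,13,7,18,14,15,9]
A[mid]=13>8: swap A[2],A[6]; hi=5 → [4,8,15,7,18,14,13,9]
A[mid]=15>8: swap A[2],A[5]; hi=4 → [4,8,14,7,18,15,13,9]
A[mid]=14>8: swap A[2],A[4]; hi=3 → [4,8,18,7,14,15,13,9]
A[mid]=18>8: swap A[2],A[3]; hi=2 → [4,8,7,18,14,15,13,9]
A[mid]=7<8: swap A[1],A[2]; lo=2,mid=3 → [4,7,8,18,14,15,13,9]
end: lo=2, hi=2; A = [4,7,8,18,14,15,13,9]

[4,7,8,18,14,15,13,9]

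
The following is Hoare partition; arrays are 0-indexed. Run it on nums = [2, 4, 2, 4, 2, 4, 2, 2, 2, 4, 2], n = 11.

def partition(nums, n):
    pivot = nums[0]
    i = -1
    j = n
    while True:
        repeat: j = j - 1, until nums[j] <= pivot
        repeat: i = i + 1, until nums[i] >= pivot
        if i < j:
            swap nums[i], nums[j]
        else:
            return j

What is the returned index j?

4

pivot = nums[0] = 2; i = -1, j = 11
j→10 (nums[10]=2≤2), i→0 (nums[0]=2≥2); i<j, swap → [2, 4, 2, 4, 2, 4, 2, 2, 2, 4, 2]
j→8 (nums[8]=2≤2), i→1 (nums[1]=4≥2); i<j, swap → [2, 2, 2, 4, 2, 4, 2, 2, 4, 4, 2]
j→7 (nums[7]=2≤2), i→2 (nums[2]=2≥2); i<j, swap → [2, 2, 2, 4, 2, 4, 2, 2, 4, 4, 2]
j→6 (nums[6]=2≤2), i→3 (nums[3]=4≥2); i<j, swap → [2, 2, 2, 2, 2, 4, 4, 2, 4, 4, 2]
j→4, i→4; i≥j, return j=4. nums = [2, 2, 2, 2, 2, 4, 4, 2, 4, 4, 2]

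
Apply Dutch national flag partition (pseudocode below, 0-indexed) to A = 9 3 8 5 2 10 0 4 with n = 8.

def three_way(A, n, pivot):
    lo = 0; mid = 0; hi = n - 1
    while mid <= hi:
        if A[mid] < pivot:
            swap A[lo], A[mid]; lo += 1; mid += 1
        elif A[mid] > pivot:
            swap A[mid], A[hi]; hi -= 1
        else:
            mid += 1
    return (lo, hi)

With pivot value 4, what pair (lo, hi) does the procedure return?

lo=0 mid=0 hi=7
9>4: swap(0,7), hi=6 ⇒ 4 3 8 5 2 10 0 9
4=4: mid=1
3<4: swap(0,1), lo=1 mid=2 ⇒ 3 4 8 5 2 10 0 9
8>4: swap(2,6), hi=5 ⇒ 3 4 0 5 2 10 8 9
0<4: swap(1,2), lo=2 mid=3 ⇒ 3 0 4 5 2 10 8 9
5>4: swap(3,5), hi=4 ⇒ 3 0 4 10 2 5 8 9
10>4: swap(3,4), hi=3 ⇒ 3 0 4 2 10 5 8 9
2<4: swap(2,3), lo=3 mid=4 ⇒ 3 0 2 4 10 5 8 9
done. lo=3 hi=3; A=3 0 2 4 10 5 8 9

(3, 3)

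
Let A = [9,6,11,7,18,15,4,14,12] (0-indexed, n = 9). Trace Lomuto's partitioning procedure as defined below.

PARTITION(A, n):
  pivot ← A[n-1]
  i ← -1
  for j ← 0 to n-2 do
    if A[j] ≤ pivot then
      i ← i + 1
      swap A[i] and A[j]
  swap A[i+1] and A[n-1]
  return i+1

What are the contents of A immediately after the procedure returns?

[9,6,11,7,4,12,18,14,15]

pivot=12, i=-1
j=0: 9≤12, i=0, swap(0,0) ⇒ [9,6,11,7,18,15,4,14,12]
j=1: 6≤12, i=1, swap(1,1) ⇒ [9,6,11,7,18,15,4,14,12]
j=2: 11≤12, i=2, swap(2,2) ⇒ [9,6,11,7,18,15,4,14,12]
j=3: 7≤12, i=3, swap(3,3) ⇒ [9,6,11,7,18,15,4,14,12]
j=4: 18>12, skip
j=5: 15>12, skip
j=6: 4≤12, i=4, swap(4,6) ⇒ [9,6,11,7,4,15,18,14,12]
j=7: 14>12, skip
swap(5,8) ⇒ [9,6,11,7,4,12,18,14,15]; return 5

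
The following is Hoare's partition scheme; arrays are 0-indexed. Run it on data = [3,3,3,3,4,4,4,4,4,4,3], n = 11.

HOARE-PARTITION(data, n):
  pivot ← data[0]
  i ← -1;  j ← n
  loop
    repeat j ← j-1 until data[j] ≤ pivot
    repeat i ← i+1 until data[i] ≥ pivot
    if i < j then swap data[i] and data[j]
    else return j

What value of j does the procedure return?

pivot = data[0] = 3; i = -1, j = 11
j→10 (data[10]=3≤3), i→0 (data[0]=3≥3); i<j, swap → [3,3,3,3,4,4,4,4,4,4,3]
j→3 (data[3]=3≤3), i→1 (data[1]=3≥3); i<j, swap → [3,3,3,3,4,4,4,4,4,4,3]
j→2, i→2; i≥j, return j=2. data = [3,3,3,3,4,4,4,4,4,4,3]

2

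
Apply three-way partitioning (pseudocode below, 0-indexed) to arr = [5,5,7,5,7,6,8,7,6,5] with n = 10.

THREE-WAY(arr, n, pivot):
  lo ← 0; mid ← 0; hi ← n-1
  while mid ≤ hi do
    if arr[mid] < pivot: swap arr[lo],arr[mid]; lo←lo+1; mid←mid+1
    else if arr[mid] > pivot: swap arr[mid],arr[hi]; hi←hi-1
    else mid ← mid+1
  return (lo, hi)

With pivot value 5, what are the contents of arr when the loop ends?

pivot = 5; lo=0, mid=0, hi=9
arr[mid]=5=5: mid=1
arr[mid]=5=5: mid=2
arr[mid]=7>5: swap arr[2],arr[9]; hi=8 → [5,5,5,5,7,6,8,7,6,7]
arr[mid]=5=5: mid=3
arr[mid]=5=5: mid=4
arr[mid]=7>5: swap arr[4],arr[8]; hi=7 → [5,5,5,5,6,6,8,7,7,7]
arr[mid]=6>5: swap arr[4],arr[7]; hi=6 → [5,5,5,5,7,6,8,6,7,7]
arr[mid]=7>5: swap arr[4],arr[6]; hi=5 → [5,5,5,5,8,6,7,6,7,7]
arr[mid]=8>5: swap arr[4],arr[5]; hi=4 → [5,5,5,5,6,8,7,6,7,7]
arr[mid]=6>5: swap arr[4],arr[4]; hi=3 → [5,5,5,5,6,8,7,6,7,7]
end: lo=0, hi=3; arr = [5,5,5,5,6,8,7,6,7,7]

[5,5,5,5,6,8,7,6,7,7]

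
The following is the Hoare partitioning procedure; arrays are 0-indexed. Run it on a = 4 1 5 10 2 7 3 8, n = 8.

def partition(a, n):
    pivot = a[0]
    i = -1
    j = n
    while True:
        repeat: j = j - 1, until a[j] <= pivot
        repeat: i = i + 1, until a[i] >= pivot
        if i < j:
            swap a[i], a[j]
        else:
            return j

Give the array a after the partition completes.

pivot = a[0] = 4; i = -1, j = 8
j→6 (a[6]=3≤4), i→0 (a[0]=4≥4); i<j, swap → 3 1 5 10 2 7 4 8
j→4 (a[4]=2≤4), i→2 (a[2]=5≥4); i<j, swap → 3 1 2 10 5 7 4 8
j→2, i→3; i≥j, return j=2. a = 3 1 2 10 5 7 4 8

3 1 2 10 5 7 4 8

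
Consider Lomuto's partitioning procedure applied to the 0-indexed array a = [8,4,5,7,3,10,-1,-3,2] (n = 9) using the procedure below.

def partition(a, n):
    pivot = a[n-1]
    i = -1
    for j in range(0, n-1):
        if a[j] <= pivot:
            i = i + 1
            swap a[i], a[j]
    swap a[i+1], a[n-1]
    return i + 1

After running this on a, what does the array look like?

[-1,-3,2,7,3,10,8,4,5]

pivot=2, i=-1
j=0: 8>2, skip
j=1: 4>2, skip
j=2: 5>2, skip
j=3: 7>2, skip
j=4: 3>2, skip
j=5: 10>2, skip
j=6: -1≤2, i=0, swap(0,6) ⇒ [-1,4,5,7,3,10,8,-3,2]
j=7: -3≤2, i=1, swap(1,7) ⇒ [-1,-3,5,7,3,10,8,4,2]
swap(2,8) ⇒ [-1,-3,2,7,3,10,8,4,5]; return 2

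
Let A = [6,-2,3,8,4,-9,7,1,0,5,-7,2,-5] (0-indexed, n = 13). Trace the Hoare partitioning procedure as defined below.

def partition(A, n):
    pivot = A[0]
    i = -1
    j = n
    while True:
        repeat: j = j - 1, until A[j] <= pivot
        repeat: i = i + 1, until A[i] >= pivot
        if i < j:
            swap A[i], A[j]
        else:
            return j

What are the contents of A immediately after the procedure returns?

pivot=6
j stops at 12 (-5), i stops at 0 (6); swap ⇒ [-5,-2,3,8,4,-9,7,1,0,5,-7,2,6]
j stops at 11 (2), i stops at 3 (8); swap ⇒ [-5,-2,3,2,4,-9,7,1,0,5,-7,8,6]
j stops at 10 (-7), i stops at 6 (7); swap ⇒ [-5,-2,3,2,4,-9,-7,1,0,5,7,8,6]
j stops at 9, i stops at 10; i≥j ⇒ return 9. A=[-5,-2,3,2,4,-9,-7,1,0,5,7,8,6]

[-5,-2,3,2,4,-9,-7,1,0,5,7,8,6]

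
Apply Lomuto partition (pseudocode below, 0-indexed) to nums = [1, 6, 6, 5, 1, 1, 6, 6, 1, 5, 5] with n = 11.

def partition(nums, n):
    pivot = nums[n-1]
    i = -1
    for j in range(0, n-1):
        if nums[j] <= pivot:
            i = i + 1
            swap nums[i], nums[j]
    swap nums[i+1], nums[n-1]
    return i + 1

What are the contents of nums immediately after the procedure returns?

pivot = nums[10] = 5; i = -1
j=0: nums[0]=1 ≤ 5 → i=0, swap nums[0],nums[0] (no change) → [1, 6, 6, 5, 1, 1, 6, 6, 1, 5, 5]
j=1: nums[1]=6 > 5 → no swap
j=2: nums[2]=6 > 5 → no swap
j=3: nums[3]=5 ≤ 5 → i=1, swap nums[1],nums[3] → [1, 5, 6, 6, 1, 1, 6, 6, 1, 5, 5]
j=4: nums[4]=1 ≤ 5 → i=2, swap nums[2],nums[4] → [1, 5, 1, 6, 6, 1, 6, 6, 1, 5, 5]
j=5: nums[5]=1 ≤ 5 → i=3, swap nums[3],nums[5] → [1, 5, 1, 1, 6, 6, 6, 6, 1, 5, 5]
j=6: nums[6]=6 > 5 → no swap
j=7: nums[7]=6 > 5 → no swap
j=8: nums[8]=1 ≤ 5 → i=4, swap nums[4],nums[8] → [1, 5, 1, 1, 1, 6, 6, 6, 6, 5, 5]
j=9: nums[9]=5 ≤ 5 → i=5, swap nums[5],nums[9] → [1, 5, 1, 1, 1, 5, 6, 6, 6, 6, 5]
final swap nums[6],nums[10] → [1, 5, 1, 1, 1, 5, 5, 6, 6, 6, 6]; return 6

[1, 5, 1, 1, 1, 5, 5, 6, 6, 6, 6]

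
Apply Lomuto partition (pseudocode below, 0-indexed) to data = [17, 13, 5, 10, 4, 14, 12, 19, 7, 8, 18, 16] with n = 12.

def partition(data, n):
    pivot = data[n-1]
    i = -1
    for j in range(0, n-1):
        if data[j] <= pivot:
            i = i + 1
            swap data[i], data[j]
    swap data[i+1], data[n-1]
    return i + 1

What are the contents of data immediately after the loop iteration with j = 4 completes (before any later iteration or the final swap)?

[13, 5, 10, 4, 17, 14, 12, 19, 7, 8, 18, 16]

pivot=16, i=-1
j=0: 17>16, skip
j=1: 13≤16, i=0, swap(0,1) ⇒ [13, 17, 5, 10, 4, 14, 12, 19, 7, 8, 18, 16]
j=2: 5≤16, i=1, swap(1,2) ⇒ [13, 5, 17, 10, 4, 14, 12, 19, 7, 8, 18, 16]
j=3: 10≤16, i=2, swap(2,3) ⇒ [13, 5, 10, 17, 4, 14, 12, 19, 7, 8, 18, 16]
j=4: 4≤16, i=3, swap(3,4) ⇒ [13, 5, 10, 4, 17, 14, 12, 19, 7, 8, 18, 16]
(after j=4) data = [13, 5, 10, 4, 17, 14, 12, 19, 7, 8, 18, 16]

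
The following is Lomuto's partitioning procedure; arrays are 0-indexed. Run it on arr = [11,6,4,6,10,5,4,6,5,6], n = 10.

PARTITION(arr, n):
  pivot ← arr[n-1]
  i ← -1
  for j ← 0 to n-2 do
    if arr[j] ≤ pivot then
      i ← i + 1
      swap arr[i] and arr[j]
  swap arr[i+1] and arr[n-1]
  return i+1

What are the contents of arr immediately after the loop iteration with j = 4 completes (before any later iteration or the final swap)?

[6,4,6,11,10,5,4,6,5,6]

pivot=6, i=-1
j=0: 11>6, skip
j=1: 6≤6, i=0, swap(0,1) ⇒ [6,11,4,6,10,5,4,6,5,6]
j=2: 4≤6, i=1, swap(1,2) ⇒ [6,4,11,6,10,5,4,6,5,6]
j=3: 6≤6, i=2, swap(2,3) ⇒ [6,4,6,11,10,5,4,6,5,6]
j=4: 10>6, skip
(after j=4) arr = [6,4,6,11,10,5,4,6,5,6]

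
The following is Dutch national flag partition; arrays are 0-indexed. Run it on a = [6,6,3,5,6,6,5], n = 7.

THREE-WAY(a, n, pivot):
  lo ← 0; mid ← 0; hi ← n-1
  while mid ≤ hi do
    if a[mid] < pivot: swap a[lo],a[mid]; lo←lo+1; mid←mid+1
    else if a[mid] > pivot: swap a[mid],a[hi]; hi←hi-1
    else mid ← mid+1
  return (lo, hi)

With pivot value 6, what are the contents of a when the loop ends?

pivot = 6; lo=0, mid=0, hi=6
a[mid]=6=6: mid=1
a[mid]=6=6: mid=2
a[mid]=3<6: swap a[0],a[2]; lo=1,mid=3 → [3,6,6,5,6,6,5]
a[mid]=5<6: swap a[1],a[3]; lo=2,mid=4 → [3,5,6,6,6,6,5]
a[mid]=6=6: mid=5
a[mid]=6=6: mid=6
a[mid]=5<6: swap a[2],a[6]; lo=3,mid=7 → [3,5,5,6,6,6,6]
end: lo=3, hi=6; a = [3,5,5,6,6,6,6]

[3,5,5,6,6,6,6]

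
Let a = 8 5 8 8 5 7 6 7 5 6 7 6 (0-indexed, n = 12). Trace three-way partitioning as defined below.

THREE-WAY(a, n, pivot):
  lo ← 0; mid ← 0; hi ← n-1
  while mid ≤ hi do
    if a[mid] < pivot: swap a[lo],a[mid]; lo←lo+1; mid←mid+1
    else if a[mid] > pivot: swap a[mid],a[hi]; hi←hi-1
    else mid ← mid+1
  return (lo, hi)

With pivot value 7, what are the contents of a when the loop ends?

6 5 6 5 6 5 7 7 7 8 8 8

lo=0 mid=0 hi=11
8>7: swap(0,11), hi=10 ⇒ 6 5 8 8 5 7 6 7 5 6 7 8
6<7: swap(0,0), lo=1 mid=1 ⇒ 6 5 8 8 5 7 6 7 5 6 7 8
5<7: swap(1,1), lo=2 mid=2 ⇒ 6 5 8 8 5 7 6 7 5 6 7 8
8>7: swap(2,10), hi=9 ⇒ 6 5 7 8 5 7 6 7 5 6 8 8
7=7: mid=3
8>7: swap(3,9), hi=8 ⇒ 6 5 7 6 5 7 6 7 5 8 8 8
6<7: swap(2,3), lo=3 mid=4 ⇒ 6 5 6 7 5 7 6 7 5 8 8 8
5<7: swap(3,4), lo=4 mid=5 ⇒ 6 5 6 5 7 7 6 7 5 8 8 8
7=7: mid=6
6<7: swap(4,6), lo=5 mid=7 ⇒ 6 5 6 5 6 7 7 7 5 8 8 8
7=7: mid=8
5<7: swap(5,8), lo=6 mid=9 ⇒ 6 5 6 5 6 5 7 7 7 8 8 8
done. lo=6 hi=8; a=6 5 6 5 6 5 7 7 7 8 8 8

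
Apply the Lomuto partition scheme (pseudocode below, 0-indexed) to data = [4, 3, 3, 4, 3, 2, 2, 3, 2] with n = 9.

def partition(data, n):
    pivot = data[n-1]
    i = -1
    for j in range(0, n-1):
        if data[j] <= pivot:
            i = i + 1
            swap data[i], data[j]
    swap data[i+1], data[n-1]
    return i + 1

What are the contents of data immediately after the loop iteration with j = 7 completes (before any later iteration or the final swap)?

pivot = data[8] = 2; i = -1
j=0: data[0]=4 > 2 → no swap
j=1: data[1]=3 > 2 → no swap
j=2: data[2]=3 > 2 → no swap
j=3: data[3]=4 > 2 → no swap
j=4: data[4]=3 > 2 → no swap
j=5: data[5]=2 ≤ 2 → i=0, swap data[0],data[5] → [2, 3, 3, 4, 3, 4, 2, 3, 2]
j=6: data[6]=2 ≤ 2 → i=1, swap data[1],data[6] → [2, 2, 3, 4, 3, 4, 3, 3, 2]
j=7: data[7]=3 > 2 → no swap
(after j=7) data = [2, 2, 3, 4, 3, 4, 3, 3, 2]

[2, 2, 3, 4, 3, 4, 3, 3, 2]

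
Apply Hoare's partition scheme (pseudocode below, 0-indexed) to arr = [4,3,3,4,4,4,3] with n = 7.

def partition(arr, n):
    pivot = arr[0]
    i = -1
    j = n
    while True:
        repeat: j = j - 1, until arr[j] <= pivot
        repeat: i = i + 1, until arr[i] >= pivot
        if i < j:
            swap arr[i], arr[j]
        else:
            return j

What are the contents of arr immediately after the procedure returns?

[3,3,3,4,4,4,4]

pivot = arr[0] = 4; i = -1, j = 7
j→6 (arr[6]=3≤4), i→0 (arr[0]=4≥4); i<j, swap → [3,3,3,4,4,4,4]
j→5 (arr[5]=4≤4), i→3 (arr[3]=4≥4); i<j, swap → [3,3,3,4,4,4,4]
j→4, i→4; i≥j, return j=4. arr = [3,3,3,4,4,4,4]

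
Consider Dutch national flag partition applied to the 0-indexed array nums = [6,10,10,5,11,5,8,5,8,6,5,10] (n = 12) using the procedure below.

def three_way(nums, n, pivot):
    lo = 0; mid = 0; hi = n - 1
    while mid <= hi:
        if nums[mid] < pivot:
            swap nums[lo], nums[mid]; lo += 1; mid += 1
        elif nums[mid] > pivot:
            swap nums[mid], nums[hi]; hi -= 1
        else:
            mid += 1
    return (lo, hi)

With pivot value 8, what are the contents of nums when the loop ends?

lo=0 mid=0 hi=11
6<8: swap(0,0), lo=1 mid=1 ⇒ [6,10,10,5,11,5,8,5,8,6,5,10]
10>8: swap(1,11), hi=10 ⇒ [6,10,10,5,11,5,8,5,8,6,5,10]
10>8: swap(1,10), hi=9 ⇒ [6,5,10,5,11,5,8,5,8,6,10,10]
5<8: swap(1,1), lo=2 mid=2 ⇒ [6,5,10,5,11,5,8,5,8,6,10,10]
10>8: swap(2,9), hi=8 ⇒ [6,5,6,5,11,5,8,5,8,10,10,10]
6<8: swap(2,2), lo=3 mid=3 ⇒ [6,5,6,5,11,5,8,5,8,10,10,10]
5<8: swap(3,3), lo=4 mid=4 ⇒ [6,5,6,5,11,5,8,5,8,10,10,10]
11>8: swap(4,8), hi=7 ⇒ [6,5,6,5,8,5,8,5,11,10,10,10]
8=8: mid=5
5<8: swap(4,5), lo=5 mid=6 ⇒ [6,5,6,5,5,8,8,5,11,10,10,10]
8=8: mid=7
5<8: swap(5,7), lo=6 mid=8 ⇒ [6,5,6,5,5,5,8,8,11,10,10,10]
done. lo=6 hi=7; nums=[6,5,6,5,5,5,8,8,11,10,10,10]

[6,5,6,5,5,5,8,8,11,10,10,10]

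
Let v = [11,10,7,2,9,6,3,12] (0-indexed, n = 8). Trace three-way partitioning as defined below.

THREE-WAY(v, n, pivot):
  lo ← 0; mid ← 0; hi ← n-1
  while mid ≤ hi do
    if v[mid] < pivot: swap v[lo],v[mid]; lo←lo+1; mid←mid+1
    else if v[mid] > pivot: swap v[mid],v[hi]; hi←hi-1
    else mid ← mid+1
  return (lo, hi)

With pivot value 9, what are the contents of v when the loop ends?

[3,6,7,2,9,10,12,11]

pivot = 9; lo=0, mid=0, hi=7
v[mid]=11>9: swap v[0],v[7]; hi=6 → [12,10,7,2,9,6,3,11]
v[mid]=12>9: swap v[0],v[6]; hi=5 → [3,10,7,2,9,6,12,11]
v[mid]=3<9: swap v[0],v[0]; lo=1,mid=1 → [3,10,7,2,9,6,12,11]
v[mid]=10>9: swap v[1],v[5]; hi=4 → [3,6,7,2,9,10,12,11]
v[mid]=6<9: swap v[1],v[1]; lo=2,mid=2 → [3,6,7,2,9,10,12,11]
v[mid]=7<9: swap v[2],v[2]; lo=3,mid=3 → [3,6,7,2,9,10,12,11]
v[mid]=2<9: swap v[3],v[3]; lo=4,mid=4 → [3,6,7,2,9,10,12,11]
v[mid]=9=9: mid=5
end: lo=4, hi=4; v = [3,6,7,2,9,10,12,11]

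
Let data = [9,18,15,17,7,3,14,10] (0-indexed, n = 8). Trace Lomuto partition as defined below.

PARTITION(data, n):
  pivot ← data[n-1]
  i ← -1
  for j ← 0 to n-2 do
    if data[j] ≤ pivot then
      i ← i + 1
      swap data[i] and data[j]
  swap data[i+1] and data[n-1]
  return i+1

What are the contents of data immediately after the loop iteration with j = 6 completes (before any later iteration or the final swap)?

pivot = data[7] = 10; i = -1
j=0: data[0]=9 ≤ 10 → i=0, swap data[0],data[0] (no change) → [9,18,15,17,7,3,14,10]
j=1: data[1]=18 > 10 → no swap
j=2: data[2]=15 > 10 → no swap
j=3: data[3]=17 > 10 → no swap
j=4: data[4]=7 ≤ 10 → i=1, swap data[1],data[4] → [9,7,15,17,18,3,14,10]
j=5: data[5]=3 ≤ 10 → i=2, swap data[2],data[5] → [9,7,3,17,18,15,14,10]
j=6: data[6]=14 > 10 → no swap
(after j=6) data = [9,7,3,17,18,15,14,10]

[9,7,3,17,18,15,14,10]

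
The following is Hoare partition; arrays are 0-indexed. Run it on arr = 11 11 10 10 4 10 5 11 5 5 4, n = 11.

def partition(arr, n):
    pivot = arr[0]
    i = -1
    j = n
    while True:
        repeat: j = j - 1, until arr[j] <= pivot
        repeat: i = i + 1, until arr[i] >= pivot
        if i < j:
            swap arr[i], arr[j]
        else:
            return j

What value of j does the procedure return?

pivot=11
j stops at 10 (4), i stops at 0 (11); swap ⇒ 4 11 10 10 4 10 5 11 5 5 11
j stops at 9 (5), i stops at 1 (11); swap ⇒ 4 5 10 10 4 10 5 11 5 11 11
j stops at 8 (5), i stops at 7 (11); swap ⇒ 4 5 10 10 4 10 5 5 11 11 11
j stops at 7, i stops at 8; i≥j ⇒ return 7. arr=4 5 10 10 4 10 5 5 11 11 11

7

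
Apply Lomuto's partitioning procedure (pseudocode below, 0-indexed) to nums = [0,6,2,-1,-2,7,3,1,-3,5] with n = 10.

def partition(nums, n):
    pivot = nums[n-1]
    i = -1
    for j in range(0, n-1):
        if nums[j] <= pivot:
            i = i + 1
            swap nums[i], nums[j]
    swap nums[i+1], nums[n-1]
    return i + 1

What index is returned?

pivot = nums[9] = 5; i = -1
j=0: nums[0]=0 ≤ 5 → i=0, swap nums[0],nums[0] (no change) → [0,6,2,-1,-2,7,3,1,-3,5]
j=1: nums[1]=6 > 5 → no swap
j=2: nums[2]=2 ≤ 5 → i=1, swap nums[1],nums[2] → [0,2,6,-1,-2,7,3,1,-3,5]
j=3: nums[3]=-1 ≤ 5 → i=2, swap nums[2],nums[3] → [0,2,-1,6,-2,7,3,1,-3,5]
j=4: nums[4]=-2 ≤ 5 → i=3, swap nums[3],nums[4] → [0,2,-1,-2,6,7,3,1,-3,5]
j=5: nums[5]=7 > 5 → no swap
j=6: nums[6]=3 ≤ 5 → i=4, swap nums[4],nums[6] → [0,2,-1,-2,3,7,6,1,-3,5]
j=7: nums[7]=1 ≤ 5 → i=5, swap nums[5],nums[7] → [0,2,-1,-2,3,1,6,7,-3,5]
j=8: nums[8]=-3 ≤ 5 → i=6, swap nums[6],nums[8] → [0,2,-1,-2,3,1,-3,7,6,5]
final swap nums[7],nums[9] → [0,2,-1,-2,3,1,-3,5,6,7]; return 7

7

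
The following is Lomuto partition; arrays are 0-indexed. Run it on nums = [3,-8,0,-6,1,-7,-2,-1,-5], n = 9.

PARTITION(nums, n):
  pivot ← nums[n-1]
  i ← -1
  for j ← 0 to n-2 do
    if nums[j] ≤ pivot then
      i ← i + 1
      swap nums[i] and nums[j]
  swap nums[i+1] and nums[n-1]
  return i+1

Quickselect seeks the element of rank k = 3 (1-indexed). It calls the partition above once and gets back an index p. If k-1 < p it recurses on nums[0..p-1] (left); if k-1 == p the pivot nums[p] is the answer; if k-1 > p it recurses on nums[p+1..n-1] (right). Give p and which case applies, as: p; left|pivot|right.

pivot=-5, i=-1
j=0: 3>-5, skip
j=1: -8≤-5, i=0, swap(0,1) ⇒ [-8,3,0,-6,1,-7,-2,-1,-5]
j=2: 0>-5, skip
j=3: -6≤-5, i=1, swap(1,3) ⇒ [-8,-6,0,3,1,-7,-2,-1,-5]
j=4: 1>-5, skip
j=5: -7≤-5, i=2, swap(2,5) ⇒ [-8,-6,-7,3,1,0,-2,-1,-5]
j=6: -2>-5, skip
j=7: -1>-5, skip
swap(3,8) ⇒ [-8,-6,-7,-5,1,0,-2,-1,3]; return 3
p = 3; k-1 = 2 < 3 ⇒ left

3; left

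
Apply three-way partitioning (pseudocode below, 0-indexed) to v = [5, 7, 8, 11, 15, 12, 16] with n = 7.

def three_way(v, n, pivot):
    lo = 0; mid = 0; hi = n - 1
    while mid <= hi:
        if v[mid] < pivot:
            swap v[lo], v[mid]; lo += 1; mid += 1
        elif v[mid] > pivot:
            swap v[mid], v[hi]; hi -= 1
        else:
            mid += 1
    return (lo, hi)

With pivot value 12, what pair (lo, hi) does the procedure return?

(4, 4)

pivot = 12; lo=0, mid=0, hi=6
v[mid]=5<12: swap v[0],v[0]; lo=1,mid=1 → [5, 7, 8, 11, 15, 12, 16]
v[mid]=7<12: swap v[1],v[1]; lo=2,mid=2 → [5, 7, 8, 11, 15, 12, 16]
v[mid]=8<12: swap v[2],v[2]; lo=3,mid=3 → [5, 7, 8, 11, 15, 12, 16]
v[mid]=11<12: swap v[3],v[3]; lo=4,mid=4 → [5, 7, 8, 11, 15, 12, 16]
v[mid]=15>12: swap v[4],v[6]; hi=5 → [5, 7, 8, 11, 16, 12, 15]
v[mid]=16>12: swap v[4],v[5]; hi=4 → [5, 7, 8, 11, 12, 16, 15]
v[mid]=12=12: mid=5
end: lo=4, hi=4; v = [5, 7, 8, 11, 12, 16, 15]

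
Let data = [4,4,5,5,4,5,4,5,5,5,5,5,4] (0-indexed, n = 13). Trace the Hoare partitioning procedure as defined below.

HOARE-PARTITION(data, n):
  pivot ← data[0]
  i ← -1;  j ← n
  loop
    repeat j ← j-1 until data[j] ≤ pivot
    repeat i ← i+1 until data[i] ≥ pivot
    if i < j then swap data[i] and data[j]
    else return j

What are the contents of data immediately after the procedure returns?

[4,4,4,5,5,5,4,5,5,5,5,5,4]

pivot = data[0] = 4; i = -1, j = 13
j→12 (data[12]=4≤4), i→0 (data[0]=4≥4); i<j, swap → [4,4,5,5,4,5,4,5,5,5,5,5,4]
j→6 (data[6]=4≤4), i→1 (data[1]=4≥4); i<j, swap → [4,4,5,5,4,5,4,5,5,5,5,5,4]
j→4 (data[4]=4≤4), i→2 (data[2]=5≥4); i<j, swap → [4,4,4,5,5,5,4,5,5,5,5,5,4]
j→2, i→3; i≥j, return j=2. data = [4,4,4,5,5,5,4,5,5,5,5,5,4]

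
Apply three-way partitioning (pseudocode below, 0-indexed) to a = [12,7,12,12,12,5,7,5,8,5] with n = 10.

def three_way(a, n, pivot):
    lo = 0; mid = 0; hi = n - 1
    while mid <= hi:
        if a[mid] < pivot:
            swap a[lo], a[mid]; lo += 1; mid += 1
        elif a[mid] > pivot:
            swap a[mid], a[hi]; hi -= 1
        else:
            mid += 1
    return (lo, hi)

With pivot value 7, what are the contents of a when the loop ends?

lo=0 mid=0 hi=9
12>7: swap(0,9), hi=8 ⇒ [5,7,12,12,12,5,7,5,8,12]
5<7: swap(0,0), lo=1 mid=1 ⇒ [5,7,12,12,12,5,7,5,8,12]
7=7: mid=2
12>7: swap(2,8), hi=7 ⇒ [5,7,8,12,12,5,7,5,12,12]
8>7: swap(2,7), hi=6 ⇒ [5,7,5,12,12,5,7,8,12,12]
5<7: swap(1,2), lo=2 mid=3 ⇒ [5,5,7,12,12,5,7,8,12,12]
12>7: swap(3,6), hi=5 ⇒ [5,5,7,7,12,5,12,8,12,12]
7=7: mid=4
12>7: swap(4,5), hi=4 ⇒ [5,5,7,7,5,12,12,8,12,12]
5<7: swap(2,4), lo=3 mid=5 ⇒ [5,5,5,7,7,12,12,8,12,12]
done. lo=3 hi=4; a=[5,5,5,7,7,12,12,8,12,12]

[5,5,5,7,7,12,12,8,12,12]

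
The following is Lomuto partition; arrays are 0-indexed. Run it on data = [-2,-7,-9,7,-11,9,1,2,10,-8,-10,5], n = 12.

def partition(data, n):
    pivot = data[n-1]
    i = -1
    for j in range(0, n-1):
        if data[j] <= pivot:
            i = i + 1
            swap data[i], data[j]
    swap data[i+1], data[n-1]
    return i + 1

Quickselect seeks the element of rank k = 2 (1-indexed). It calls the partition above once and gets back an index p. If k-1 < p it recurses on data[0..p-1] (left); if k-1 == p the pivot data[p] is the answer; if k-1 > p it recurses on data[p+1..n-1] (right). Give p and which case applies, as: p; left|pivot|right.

8; left

pivot = data[11] = 5; i = -1
j=0: data[0]=-2 ≤ 5 → i=0, swap data[0],data[0] (no change) → [-2,-7,-9,7,-11,9,1,2,10,-8,-10,5]
j=1: data[1]=-7 ≤ 5 → i=1, swap data[1],data[1] (no change) → [-2,-7,-9,7,-11,9,1,2,10,-8,-10,5]
j=2: data[2]=-9 ≤ 5 → i=2, swap data[2],data[2] (no change) → [-2,-7,-9,7,-11,9,1,2,10,-8,-10,5]
j=3: data[3]=7 > 5 → no swap
j=4: data[4]=-11 ≤ 5 → i=3, swap data[3],data[4] → [-2,-7,-9,-11,7,9,1,2,10,-8,-10,5]
j=5: data[5]=9 > 5 → no swap
j=6: data[6]=1 ≤ 5 → i=4, swap data[4],data[6] → [-2,-7,-9,-11,1,9,7,2,10,-8,-10,5]
j=7: data[7]=2 ≤ 5 → i=5, swap data[5],data[7] → [-2,-7,-9,-11,1,2,7,9,10,-8,-10,5]
j=8: data[8]=10 > 5 → no swap
j=9: data[9]=-8 ≤ 5 → i=6, swap data[6],data[9] → [-2,-7,-9,-11,1,2,-8,9,10,7,-10,5]
j=10: data[10]=-10 ≤ 5 → i=7, swap data[7],data[10] → [-2,-7,-9,-11,1,2,-8,-10,10,7,9,5]
final swap data[8],data[11] → [-2,-7,-9,-11,1,2,-8,-10,5,7,9,10]; return 8
p = 8; k-1 = 1 < 8 ⇒ left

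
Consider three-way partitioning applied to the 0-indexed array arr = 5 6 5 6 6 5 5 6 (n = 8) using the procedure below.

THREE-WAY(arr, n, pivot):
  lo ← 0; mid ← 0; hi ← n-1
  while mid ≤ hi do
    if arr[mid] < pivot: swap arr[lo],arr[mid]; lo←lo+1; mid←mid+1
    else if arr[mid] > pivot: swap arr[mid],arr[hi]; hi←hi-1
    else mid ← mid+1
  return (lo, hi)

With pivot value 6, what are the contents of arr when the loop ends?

5 5 5 5 6 6 6 6

pivot = 6; lo=0, mid=0, hi=7
arr[mid]=5<6: swap arr[0],arr[0]; lo=1,mid=1 → 5 6 5 6 6 5 5 6
arr[mid]=6=6: mid=2
arr[mid]=5<6: swap arr[1],arr[2]; lo=2,mid=3 → 5 5 6 6 6 5 5 6
arr[mid]=6=6: mid=4
arr[mid]=6=6: mid=5
arr[mid]=5<6: swap arr[2],arr[5]; lo=3,mid=6 → 5 5 5 6 6 6 5 6
arr[mid]=5<6: swap arr[3],arr[6]; lo=4,mid=7 → 5 5 5 5 6 6 6 6
arr[mid]=6=6: mid=8
end: lo=4, hi=7; arr = 5 5 5 5 6 6 6 6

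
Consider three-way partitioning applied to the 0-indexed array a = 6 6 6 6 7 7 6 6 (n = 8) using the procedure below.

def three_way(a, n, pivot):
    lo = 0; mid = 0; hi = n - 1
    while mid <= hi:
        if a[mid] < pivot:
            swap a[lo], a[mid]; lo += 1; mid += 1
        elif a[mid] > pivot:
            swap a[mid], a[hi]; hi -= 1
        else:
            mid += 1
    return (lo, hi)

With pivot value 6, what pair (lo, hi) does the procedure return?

lo=0 mid=0 hi=7
6=6: mid=1
6=6: mid=2
6=6: mid=3
6=6: mid=4
7>6: swap(4,7), hi=6 ⇒ 6 6 6 6 6 7 6 7
6=6: mid=5
7>6: swap(5,6), hi=5 ⇒ 6 6 6 6 6 6 7 7
6=6: mid=6
done. lo=0 hi=5; a=6 6 6 6 6 6 7 7

(0, 5)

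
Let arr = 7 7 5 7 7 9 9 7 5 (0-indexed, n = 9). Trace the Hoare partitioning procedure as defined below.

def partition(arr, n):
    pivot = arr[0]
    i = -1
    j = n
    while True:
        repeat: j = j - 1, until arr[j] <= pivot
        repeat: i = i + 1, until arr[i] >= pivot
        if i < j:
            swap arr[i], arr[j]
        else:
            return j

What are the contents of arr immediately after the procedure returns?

pivot=7
j stops at 8 (5), i stops at 0 (7); swap ⇒ 5 7 5 7 7 9 9 7 7
j stops at 7 (7), i stops at 1 (7); swap ⇒ 5 7 5 7 7 9 9 7 7
j stops at 4 (7), i stops at 3 (7); swap ⇒ 5 7 5 7 7 9 9 7 7
j stops at 3, i stops at 4; i≥j ⇒ return 3. arr=5 7 5 7 7 9 9 7 7

5 7 5 7 7 9 9 7 7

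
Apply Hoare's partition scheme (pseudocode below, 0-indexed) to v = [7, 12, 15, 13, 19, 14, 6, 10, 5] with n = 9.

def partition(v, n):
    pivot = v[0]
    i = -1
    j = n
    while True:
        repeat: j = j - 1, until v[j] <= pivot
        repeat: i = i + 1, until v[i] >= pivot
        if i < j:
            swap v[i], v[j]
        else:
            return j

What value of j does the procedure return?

pivot=7
j stops at 8 (5), i stops at 0 (7); swap ⇒ [5, 12, 15, 13, 19, 14, 6, 10, 7]
j stops at 6 (6), i stops at 1 (12); swap ⇒ [5, 6, 15, 13, 19, 14, 12, 10, 7]
j stops at 1, i stops at 2; i≥j ⇒ return 1. v=[5, 6, 15, 13, 19, 14, 12, 10, 7]

1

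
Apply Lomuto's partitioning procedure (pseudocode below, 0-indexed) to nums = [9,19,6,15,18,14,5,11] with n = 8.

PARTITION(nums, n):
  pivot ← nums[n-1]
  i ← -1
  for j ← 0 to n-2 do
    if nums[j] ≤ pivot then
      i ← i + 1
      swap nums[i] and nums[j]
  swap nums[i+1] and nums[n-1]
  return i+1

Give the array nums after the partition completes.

pivot=11, i=-1
j=0: 9≤11, i=0, swap(0,0) ⇒ [9,19,6,15,18,14,5,11]
j=1: 19>11, skip
j=2: 6≤11, i=1, swap(1,2) ⇒ [9,6,19,15,18,14,5,11]
j=3: 15>11, skip
j=4: 18>11, skip
j=5: 14>11, skip
j=6: 5≤11, i=2, swap(2,6) ⇒ [9,6,5,15,18,14,19,11]
swap(3,7) ⇒ [9,6,5,11,18,14,19,15]; return 3

[9,6,5,11,18,14,19,15]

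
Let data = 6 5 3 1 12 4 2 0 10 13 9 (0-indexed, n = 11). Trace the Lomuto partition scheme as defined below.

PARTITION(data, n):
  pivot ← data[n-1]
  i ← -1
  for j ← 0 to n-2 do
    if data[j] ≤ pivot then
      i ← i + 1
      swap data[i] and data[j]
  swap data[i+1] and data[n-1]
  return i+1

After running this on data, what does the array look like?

pivot = data[10] = 9; i = -1
j=0: data[0]=6 ≤ 9 → i=0, swap data[0],data[0] (no change) → 6 5 3 1 12 4 2 0 10 13 9
j=1: data[1]=5 ≤ 9 → i=1, swap data[1],data[1] (no change) → 6 5 3 1 12 4 2 0 10 13 9
j=2: data[2]=3 ≤ 9 → i=2, swap data[2],data[2] (no change) → 6 5 3 1 12 4 2 0 10 13 9
j=3: data[3]=1 ≤ 9 → i=3, swap data[3],data[3] (no change) → 6 5 3 1 12 4 2 0 10 13 9
j=4: data[4]=12 > 9 → no swap
j=5: data[5]=4 ≤ 9 → i=4, swap data[4],data[5] → 6 5 3 1 4 12 2 0 10 13 9
j=6: data[6]=2 ≤ 9 → i=5, swap data[5],data[6] → 6 5 3 1 4 2 12 0 10 13 9
j=7: data[7]=0 ≤ 9 → i=6, swap data[6],data[7] → 6 5 3 1 4 2 0 12 10 13 9
j=8: data[8]=10 > 9 → no swap
j=9: data[9]=13 > 9 → no swap
final swap data[7],data[10] → 6 5 3 1 4 2 0 9 10 13 12; return 7

6 5 3 1 4 2 0 9 10 13 12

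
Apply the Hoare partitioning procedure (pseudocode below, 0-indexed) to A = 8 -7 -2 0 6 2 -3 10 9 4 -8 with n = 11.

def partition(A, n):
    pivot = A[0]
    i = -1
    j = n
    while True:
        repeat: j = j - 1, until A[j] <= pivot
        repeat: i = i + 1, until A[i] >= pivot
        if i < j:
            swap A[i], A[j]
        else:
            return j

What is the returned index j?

7

pivot = A[0] = 8; i = -1, j = 11
j→10 (A[10]=-8≤8), i→0 (A[0]=8≥8); i<j, swap → -8 -7 -2 0 6 2 -3 10 9 4 8
j→9 (A[9]=4≤8), i→7 (A[7]=10≥8); i<j, swap → -8 -7 -2 0 6 2 -3 4 9 10 8
j→7, i→8; i≥j, return j=7. A = -8 -7 -2 0 6 2 -3 4 9 10 8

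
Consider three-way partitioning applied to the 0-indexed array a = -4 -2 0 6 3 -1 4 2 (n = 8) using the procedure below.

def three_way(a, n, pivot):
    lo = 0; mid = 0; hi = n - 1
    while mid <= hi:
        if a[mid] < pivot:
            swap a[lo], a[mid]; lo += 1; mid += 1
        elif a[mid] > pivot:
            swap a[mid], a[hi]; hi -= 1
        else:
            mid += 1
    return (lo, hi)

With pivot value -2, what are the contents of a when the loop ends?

-4 -2 6 3 -1 4 2 0

pivot = -2; lo=0, mid=0, hi=7
a[mid]=-4<-2: swap a[0],a[0]; lo=1,mid=1 → -4 -2 0 6 3 -1 4 2
a[mid]=-2=-2: mid=2
a[mid]=0>-2: swap a[2],a[7]; hi=6 → -4 -2 2 6 3 -1 4 0
a[mid]=2>-2: swap a[2],a[6]; hi=5 → -4 -2 4 6 3 -1 2 0
a[mid]=4>-2: swap a[2],a[5]; hi=4 → -4 -2 -1 6 3 4 2 0
a[mid]=-1>-2: swap a[2],a[4]; hi=3 → -4 -2 3 6 -1 4 2 0
a[mid]=3>-2: swap a[2],a[3]; hi=2 → -4 -2 6 3 -1 4 2 0
a[mid]=6>-2: swap a[2],a[2]; hi=1 → -4 -2 6 3 -1 4 2 0
end: lo=1, hi=1; a = -4 -2 6 3 -1 4 2 0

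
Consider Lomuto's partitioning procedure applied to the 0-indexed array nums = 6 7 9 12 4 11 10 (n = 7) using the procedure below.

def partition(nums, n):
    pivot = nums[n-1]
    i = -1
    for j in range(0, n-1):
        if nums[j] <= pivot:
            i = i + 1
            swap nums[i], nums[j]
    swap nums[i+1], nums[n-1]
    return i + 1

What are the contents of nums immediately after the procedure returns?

pivot=10, i=-1
j=0: 6≤10, i=0, swap(0,0) ⇒ 6 7 9 12 4 11 10
j=1: 7≤10, i=1, swap(1,1) ⇒ 6 7 9 12 4 11 10
j=2: 9≤10, i=2, swap(2,2) ⇒ 6 7 9 12 4 11 10
j=3: 12>10, skip
j=4: 4≤10, i=3, swap(3,4) ⇒ 6 7 9 4 12 11 10
j=5: 11>10, skip
swap(4,6) ⇒ 6 7 9 4 10 11 12; return 4

6 7 9 4 10 11 12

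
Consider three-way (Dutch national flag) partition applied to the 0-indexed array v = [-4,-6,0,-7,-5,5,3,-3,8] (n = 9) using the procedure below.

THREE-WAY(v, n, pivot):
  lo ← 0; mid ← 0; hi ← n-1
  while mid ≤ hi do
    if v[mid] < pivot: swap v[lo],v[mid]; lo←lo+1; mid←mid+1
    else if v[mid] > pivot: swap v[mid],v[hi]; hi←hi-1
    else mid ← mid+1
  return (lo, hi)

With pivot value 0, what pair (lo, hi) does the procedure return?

pivot = 0; lo=0, mid=0, hi=8
v[mid]=-4<0: swap v[0],v[0]; lo=1,mid=1 → [-4,-6,0,-7,-5,5,3,-3,8]
v[mid]=-6<0: swap v[1],v[1]; lo=2,mid=2 → [-4,-6,0,-7,-5,5,3,-3,8]
v[mid]=0=0: mid=3
v[mid]=-7<0: swap v[2],v[3]; lo=3,mid=4 → [-4,-6,-7,0,-5,5,3,-3,8]
v[mid]=-5<0: swap v[3],v[4]; lo=4,mid=5 → [-4,-6,-7,-5,0,5,3,-3,8]
v[mid]=5>0: swap v[5],v[8]; hi=7 → [-4,-6,-7,-5,0,8,3,-3,5]
v[mid]=8>0: swap v[5],v[7]; hi=6 → [-4,-6,-7,-5,0,-3,3,8,5]
v[mid]=-3<0: swap v[4],v[5]; lo=5,mid=6 → [-4,-6,-7,-5,-3,0,3,8,5]
v[mid]=3>0: swap v[6],v[6]; hi=5 → [-4,-6,-7,-5,-3,0,3,8,5]
end: lo=5, hi=5; v = [-4,-6,-7,-5,-3,0,3,8,5]

(5, 5)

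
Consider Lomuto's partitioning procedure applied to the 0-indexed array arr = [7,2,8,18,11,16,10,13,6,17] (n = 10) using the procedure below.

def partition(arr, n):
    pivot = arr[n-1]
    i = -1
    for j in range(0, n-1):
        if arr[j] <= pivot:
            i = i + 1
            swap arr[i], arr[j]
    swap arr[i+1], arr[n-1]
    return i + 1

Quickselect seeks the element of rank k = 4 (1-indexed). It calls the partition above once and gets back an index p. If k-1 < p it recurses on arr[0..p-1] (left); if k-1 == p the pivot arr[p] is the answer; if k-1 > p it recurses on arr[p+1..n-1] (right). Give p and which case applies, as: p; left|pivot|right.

pivot = arr[9] = 17; i = -1
j=0: arr[0]=7 ≤ 17 → i=0, swap arr[0],arr[0] (no change) → [7,2,8,18,11,16,10,13,6,17]
j=1: arr[1]=2 ≤ 17 → i=1, swap arr[1],arr[1] (no change) → [7,2,8,18,11,16,10,13,6,17]
j=2: arr[2]=8 ≤ 17 → i=2, swap arr[2],arr[2] (no change) → [7,2,8,18,11,16,10,13,6,17]
j=3: arr[3]=18 > 17 → no swap
j=4: arr[4]=11 ≤ 17 → i=3, swap arr[3],arr[4] → [7,2,8,11,18,16,10,13,6,17]
j=5: arr[5]=16 ≤ 17 → i=4, swap arr[4],arr[5] → [7,2,8,11,16,18,10,13,6,17]
j=6: arr[6]=10 ≤ 17 → i=5, swap arr[5],arr[6] → [7,2,8,11,16,10,18,13,6,17]
j=7: arr[7]=13 ≤ 17 → i=6, swap arr[6],arr[7] → [7,2,8,11,16,10,13,18,6,17]
j=8: arr[8]=6 ≤ 17 → i=7, swap arr[7],arr[8] → [7,2,8,11,16,10,13,6,18,17]
final swap arr[8],arr[9] → [7,2,8,11,16,10,13,6,17,18]; return 8
p = 8; k-1 = 3 < 8 ⇒ left

8; left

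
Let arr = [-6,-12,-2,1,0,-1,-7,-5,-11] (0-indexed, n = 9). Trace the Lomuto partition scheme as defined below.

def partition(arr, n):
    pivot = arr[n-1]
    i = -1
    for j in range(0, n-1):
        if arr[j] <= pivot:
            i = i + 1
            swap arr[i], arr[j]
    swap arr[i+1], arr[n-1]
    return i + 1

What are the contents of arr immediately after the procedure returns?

pivot=-11, i=-1
j=0: -6>-11, skip
j=1: -12≤-11, i=0, swap(0,1) ⇒ [-12,-6,-2,1,0,-1,-7,-5,-11]
j=2: -2>-11, skip
j=3: 1>-11, skip
j=4: 0>-11, skip
j=5: -1>-11, skip
j=6: -7>-11, skip
j=7: -5>-11, skip
swap(1,8) ⇒ [-12,-11,-2,1,0,-1,-7,-5,-6]; return 1

[-12,-11,-2,1,0,-1,-7,-5,-6]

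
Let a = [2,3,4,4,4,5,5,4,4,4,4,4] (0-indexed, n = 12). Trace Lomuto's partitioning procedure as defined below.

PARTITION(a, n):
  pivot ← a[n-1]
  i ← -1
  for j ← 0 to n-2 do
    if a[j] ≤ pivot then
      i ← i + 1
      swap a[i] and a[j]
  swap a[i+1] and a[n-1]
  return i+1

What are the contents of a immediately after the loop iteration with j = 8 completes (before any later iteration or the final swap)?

pivot = a[11] = 4; i = -1
j=0: a[0]=2 ≤ 4 → i=0, swap a[0],a[0] (no change) → [2,3,4,4,4,5,5,4,4,4,4,4]
j=1: a[1]=3 ≤ 4 → i=1, swap a[1],a[1] (no change) → [2,3,4,4,4,5,5,4,4,4,4,4]
j=2: a[2]=4 ≤ 4 → i=2, swap a[2],a[2] (no change) → [2,3,4,4,4,5,5,4,4,4,4,4]
j=3: a[3]=4 ≤ 4 → i=3, swap a[3],a[3] (no change) → [2,3,4,4,4,5,5,4,4,4,4,4]
j=4: a[4]=4 ≤ 4 → i=4, swap a[4],a[4] (no change) → [2,3,4,4,4,5,5,4,4,4,4,4]
j=5: a[5]=5 > 4 → no swap
j=6: a[6]=5 > 4 → no swap
j=7: a[7]=4 ≤ 4 → i=5, swap a[5],a[7] → [2,3,4,4,4,4,5,5,4,4,4,4]
j=8: a[8]=4 ≤ 4 → i=6, swap a[6],a[8] → [2,3,4,4,4,4,4,5,5,4,4,4]
(after j=8) a = [2,3,4,4,4,4,4,5,5,4,4,4]

[2,3,4,4,4,4,4,5,5,4,4,4]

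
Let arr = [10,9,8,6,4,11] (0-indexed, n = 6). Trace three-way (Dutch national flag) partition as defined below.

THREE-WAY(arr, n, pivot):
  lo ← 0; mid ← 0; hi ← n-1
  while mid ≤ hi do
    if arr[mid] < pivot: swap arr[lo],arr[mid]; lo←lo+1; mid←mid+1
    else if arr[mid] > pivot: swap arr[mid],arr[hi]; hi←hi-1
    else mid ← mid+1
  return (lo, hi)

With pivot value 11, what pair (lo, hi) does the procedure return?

lo=0 mid=0 hi=5
10<11: swap(0,0), lo=1 mid=1 ⇒ [10,9,8,6,4,11]
9<11: swap(1,1), lo=2 mid=2 ⇒ [10,9,8,6,4,11]
8<11: swap(2,2), lo=3 mid=3 ⇒ [10,9,8,6,4,11]
6<11: swap(3,3), lo=4 mid=4 ⇒ [10,9,8,6,4,11]
4<11: swap(4,4), lo=5 mid=5 ⇒ [10,9,8,6,4,11]
11=11: mid=6
done. lo=5 hi=5; arr=[10,9,8,6,4,11]

(5, 5)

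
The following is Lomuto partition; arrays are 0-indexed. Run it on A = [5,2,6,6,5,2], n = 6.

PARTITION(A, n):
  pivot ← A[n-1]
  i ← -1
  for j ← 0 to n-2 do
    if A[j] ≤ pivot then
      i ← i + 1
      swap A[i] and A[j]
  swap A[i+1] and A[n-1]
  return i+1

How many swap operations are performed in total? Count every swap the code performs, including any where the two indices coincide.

2

pivot=2, i=-1
j=0: 5>2, skip
j=1: 2≤2, i=0, swap(0,1) ⇒ [2,5,6,6,5,2]
j=2: 6>2, skip
j=3: 6>2, skip
j=4: 5>2, skip
swap(1,5) ⇒ [2,2,6,6,5,5]; return 1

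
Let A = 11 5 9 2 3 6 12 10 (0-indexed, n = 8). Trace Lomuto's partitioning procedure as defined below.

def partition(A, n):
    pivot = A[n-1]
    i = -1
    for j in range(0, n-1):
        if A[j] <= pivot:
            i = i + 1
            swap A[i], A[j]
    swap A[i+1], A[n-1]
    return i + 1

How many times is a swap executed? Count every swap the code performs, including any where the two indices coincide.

pivot=10, i=-1
j=0: 11>10, skip
j=1: 5≤10, i=0, swap(0,1) ⇒ 5 11 9 2 3 6 12 10
j=2: 9≤10, i=1, swap(1,2) ⇒ 5 9 11 2 3 6 12 10
j=3: 2≤10, i=2, swap(2,3) ⇒ 5 9 2 11 3 6 12 10
j=4: 3≤10, i=3, swap(3,4) ⇒ 5 9 2 3 11 6 12 10
j=5: 6≤10, i=4, swap(4,5) ⇒ 5 9 2 3 6 11 12 10
j=6: 12>10, skip
swap(5,7) ⇒ 5 9 2 3 6 10 12 11; return 5

6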